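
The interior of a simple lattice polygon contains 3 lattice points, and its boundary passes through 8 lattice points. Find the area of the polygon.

By Pick's theorem, A = I + B/2 − 1 = 3 + 8/2 − 1 = 6.

6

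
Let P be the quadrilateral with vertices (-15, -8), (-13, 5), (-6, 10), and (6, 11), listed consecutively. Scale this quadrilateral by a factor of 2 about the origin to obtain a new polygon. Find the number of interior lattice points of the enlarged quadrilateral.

By the shoelace formula, twice the signed area is |((-15)·5 − (-13)·(-8)) + ((-13)·10 − (-6)·5) + ((-6)·11 − 6·10) + (6·(-8) − (-15)·11)| = 288, so the area is 144.
Summing gcd(|Δx|,|Δy|) over the edges gives the boundary count: gcd(2,13) + gcd(7,5) + gcd(12,1) + gcd(21,19) = 1+1+1+1 = 4.
Scaling by 2 multiplies the area by 2² = 4 (so the new area is 576) and multiplies the boundary lattice-point count by 2, giving 8.
By Pick's theorem, the interior count of the dilated polygon is 576 − 8/2 + 1 = 573.

573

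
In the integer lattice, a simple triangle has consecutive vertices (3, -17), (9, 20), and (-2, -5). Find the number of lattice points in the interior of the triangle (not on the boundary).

128

Using the shoelace formula, 2A = |[3·20 − 9·(-17)] + [9·(-5) − (-2)·20] + [(-2)·(-17) − 3·(-5)]| = 257, so the area is 128.5.
Along each edge there are gcd(|Δx|,|Δy|)+1 lattice points, so counting each shared vertex once the boundary has gcd(6,37) + gcd(11,25) + gcd(5,12) = 1+1+1 = 3.
By Pick's theorem A = I + B/2 − 1, so I = 128.5 − 3/2 + 1 = 128.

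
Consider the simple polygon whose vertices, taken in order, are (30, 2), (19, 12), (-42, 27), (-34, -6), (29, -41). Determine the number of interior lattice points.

The shoelace formula gives twice the area as |(30·12 − 19·2) + (19·27 − (-42)·12) + ((-42)·(-6) − (-34)·27) + ((-34)·(-41) − 29·(-6)) + (29·2 − 30·(-41))| = 5365, so the area is 5365/2.
Along each edge there are gcd(|Δx|,|Δy|)+1 lattice points, so counting each shared vertex once the boundary has gcd(11,10) + gcd(61,15) + gcd(8,33) + gcd(63,35) + gcd(1,43) = 1+1+1+7+1 = 11.
Pick's theorem gives I = A − B/2 + 1 = 5365/2 − 11/2 + 1 = 2678.

2678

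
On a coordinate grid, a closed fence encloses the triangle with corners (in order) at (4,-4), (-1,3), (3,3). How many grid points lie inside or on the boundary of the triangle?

Using the shoelace formula, 2A = |[4·3 − (-1)·(-4)] + [(-1)·3 − 3·3] + [3·(-4) − 4·3]| = 28, so the area is 14.
Summing gcd(|Δx|,|Δy|) over the edges gives the boundary count: gcd(5,7) + gcd(4,0) + gcd(1,7) = 1+4+1 = 6.
Pick's theorem gives I = A − B/2 + 1 = 14 − 6/2 + 1 = 12, so the closed region contains I + B = 12 + 6 = 18 lattice points.

18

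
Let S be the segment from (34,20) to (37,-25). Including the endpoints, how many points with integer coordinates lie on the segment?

4

The number of lattice points on a segment between lattice points is gcd(|Δx|,|Δy|) + 1 = gcd(3,45) + 1 = 3 + 1 = 4.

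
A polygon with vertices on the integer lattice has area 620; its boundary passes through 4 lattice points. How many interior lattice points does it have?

From Pick's theorem, I = A − B/2 + 1 = 620 − 4/2 + 1 = 619.

619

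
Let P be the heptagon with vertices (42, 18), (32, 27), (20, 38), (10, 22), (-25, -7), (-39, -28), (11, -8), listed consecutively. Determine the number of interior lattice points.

By the shoelace formula, twice the signed area is |(42·27 − 32·18) + (32·38 − 20·27) + (20·22 − 10·38) + (10·(-7) − (-25)·22) + ((-25)·(-28) − (-39)·(-7)) + ((-39)·(-8) − 11·(-28)) + (11·18 − 42·(-8))| = 3355, so the area is 3355/2.
The number of boundary lattice points is Σ gcd(|Δx|,|Δy|) = gcd(10,9) + gcd(12,11) + gcd(10,16) + gcd(35,29) + gcd(14,21) + gcd(50,20) + gcd(31,26) = 1+1+2+1+7+10+1 = 23.
Pick's theorem gives I = A − B/2 + 1 = 3355/2 − 23/2 + 1 = 1667.

1667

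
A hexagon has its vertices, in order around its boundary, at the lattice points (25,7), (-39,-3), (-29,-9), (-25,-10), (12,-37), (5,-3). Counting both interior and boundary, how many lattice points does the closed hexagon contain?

The shoelace formula gives twice the area as |[25·(-3) − (-39)·7] + [(-39)·(-9) − (-29)·(-3)] + [(-29)·(-10) − (-25)·(-9)] + [(-25)·(-37) − 12·(-10)] + [12·(-3) − 5·(-37)] + [5·7 − 25·(-3)]| = 1831, so the area is 1831/2.
Summing gcd(|Δx|,|Δy|) over the edges gives the boundary count: gcd(64,10) + gcd(10,6) + gcd(4,1) + gcd(37,27) + gcd(7,34) + gcd(20,10) = 2+2+1+1+1+10 = 17.
Pick's theorem gives I = A − B/2 + 1 = 1831/2 − 17/2 + 1 = 908, so the closed region contains I + B = 908 + 17 = 925 lattice points.

925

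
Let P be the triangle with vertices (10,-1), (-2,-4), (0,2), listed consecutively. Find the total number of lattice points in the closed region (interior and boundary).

The shoelace formula gives twice the area as |[10·(-4) − (-2)·(-1)] + [(-2)·2 − 0·(-4)] + [0·(-1) − 10·2]| = 66, so the area is 33.
Summing gcd(|Δx|,|Δy|) over the edges gives the boundary count: gcd(12,3) + gcd(2,6) + gcd(10,3) = 3+2+1 = 6.
Pick's theorem gives I = A − B/2 + 1 = 33 − 6/2 + 1 = 31, so the closed region contains I + B = 31 + 6 = 37 lattice points.

37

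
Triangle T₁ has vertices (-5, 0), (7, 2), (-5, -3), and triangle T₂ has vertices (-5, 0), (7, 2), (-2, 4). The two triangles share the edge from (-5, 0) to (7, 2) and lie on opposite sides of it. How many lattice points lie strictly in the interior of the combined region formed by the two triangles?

37

The union is the simple quadrilateral with vertices (-5, 0), (-5, -3), (7, 2), (-2, 4) in order.
The shoelace formula gives twice the area as |[(-5)·(-3) − (-5)·0] + [(-5)·2 − 7·(-3)] + [7·4 − (-2)·2] + [(-2)·0 − (-5)·4]| = 78, so the area is 39.
Summing gcd(|Δx|,|Δy|) over the edges gives the boundary count: gcd(0,3) + gcd(12,5) + gcd(9,2) + gcd(3,4) = 3+1+1+1 = 6.
By Pick's theorem I = A − B/2 + 1 = 39 − 6/2 + 1 = 37.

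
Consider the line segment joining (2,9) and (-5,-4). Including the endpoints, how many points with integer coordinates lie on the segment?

2

The number of lattice points on a segment between lattice points is gcd(|Δx|,|Δy|) + 1 = gcd(7,13) + 1 = 1 + 1 = 2.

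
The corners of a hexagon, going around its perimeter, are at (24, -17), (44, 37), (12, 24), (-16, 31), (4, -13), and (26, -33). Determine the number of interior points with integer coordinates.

1814

By the shoelace formula, twice the signed area is |[24·37 − 44·(-17)] + [44·24 − 12·37] + [12·31 − (-16)·24] + [(-16)·(-13) − 4·31] + [4·(-33) − 26·(-13)] + [26·(-17) − 24·(-33)]| = 3644, so the area is 1822.
Along each edge there are gcd(|Δx|,|Δy|)+1 lattice points, so counting each shared vertex once the boundary has gcd(20,54) + gcd(32,13) + gcd(28,7) + gcd(20,44) + gcd(22,20) + gcd(2,16) = 2+1+7+4+2+2 = 18.
Pick's theorem gives I = A − B/2 + 1 = 1822 − 18/2 + 1 = 1814.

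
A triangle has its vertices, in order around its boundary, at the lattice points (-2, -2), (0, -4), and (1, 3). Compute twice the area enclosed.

Using the shoelace formula, 2A = |[(-2)·(-4) − 0·(-2)] + [0·3 − 1·(-4)] + [1·(-2) − (-2)·3]| = 16, so the area is 8.

16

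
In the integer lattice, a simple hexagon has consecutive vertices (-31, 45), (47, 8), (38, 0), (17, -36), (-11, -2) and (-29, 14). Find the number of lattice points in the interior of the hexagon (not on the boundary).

By the shoelace formula, twice the signed area is |((-31)·8 − 47·45) + (47·0 − 38·8) + (38·(-36) − 17·0) + (17·(-2) − (-11)·(-36)) + ((-11)·14 − (-29)·(-2)) + ((-29)·45 − (-31)·14)| = 5548, so the area is 2774.
The number of boundary lattice points is Σ gcd(|Δx|,|Δy|) = gcd(78,37) + gcd(9,8) + gcd(21,36) + gcd(28,34) + gcd(18,16) + gcd(2,31) = 1+1+3+2+2+1 = 10.
By Pick's theorem A = I + B/2 − 1, so I = 2774 − 10/2 + 1 = 2770.

2770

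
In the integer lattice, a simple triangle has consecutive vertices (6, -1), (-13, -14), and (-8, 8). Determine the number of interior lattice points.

176

Using the shoelace formula, 2A = |(6·(-14) − (-13)·(-1)) + ((-13)·8 − (-8)·(-14)) + ((-8)·(-1) − 6·8)| = 353, so the area is 176.5.
Summing gcd(|Δx|,|Δy|) over the edges gives the boundary count: gcd(19,13) + gcd(5,22) + gcd(14,9) = 1+1+1 = 3.
Pick's theorem gives I = A − B/2 + 1 = 176.5 − 3/2 + 1 = 176.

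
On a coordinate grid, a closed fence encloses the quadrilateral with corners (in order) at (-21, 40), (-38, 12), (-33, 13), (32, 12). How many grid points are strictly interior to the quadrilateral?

944

By the shoelace formula, twice the signed area is |((-21)·12 − (-38)·40) + ((-38)·13 − (-33)·12) + ((-33)·12 − 32·13) + (32·40 − (-21)·12)| = 1890, so the area is 945.
Summing gcd(|Δx|,|Δy|) over the edges gives the boundary count: gcd(17,28) + gcd(5,1) + gcd(65,1) + gcd(53,28) = 1+1+1+1 = 4.
By Pick's theorem A = I + B/2 − 1, so I = 945 − 4/2 + 1 = 944.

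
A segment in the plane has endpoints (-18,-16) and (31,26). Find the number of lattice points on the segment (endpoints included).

8

The number of lattice points on a segment between lattice points is gcd(|Δx|,|Δy|) + 1 = gcd(49,42) + 1 = 7 + 1 = 8.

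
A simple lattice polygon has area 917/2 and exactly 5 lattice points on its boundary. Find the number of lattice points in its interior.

From Pick's theorem, I = A − B/2 + 1 = 917/2 − 5/2 + 1 = 457.

457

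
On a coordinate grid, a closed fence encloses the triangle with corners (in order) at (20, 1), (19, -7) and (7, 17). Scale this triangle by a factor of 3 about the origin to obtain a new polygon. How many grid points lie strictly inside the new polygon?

520

By the shoelace formula, twice the signed area is |[20·(-7) − 19·1] + [19·17 − 7·(-7)] + [7·1 − 20·17]| = 120, so the area is 60.
Along each edge there are gcd(|Δx|,|Δy|)+1 lattice points, so counting each shared vertex once the boundary has gcd(1,8) + gcd(12,24) + gcd(13,16) = 1+12+1 = 14.
Scaling by 3 multiplies the area by 3² = 9 (so the new area is 540) and multiplies the boundary lattice-point count by 3, giving 42.
By Pick's theorem, the interior count of the dilated polygon is 540 − 42/2 + 1 = 520.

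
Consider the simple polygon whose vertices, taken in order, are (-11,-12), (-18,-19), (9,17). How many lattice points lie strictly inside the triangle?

24

By the shoelace formula, twice the signed area is |[(-11)·(-19) − (-18)·(-12)] + [(-18)·17 − 9·(-19)] + [9·(-12) − (-11)·17]| = 63, so the area is 31.5.
Summing gcd(|Δx|,|Δy|) over the edges gives the boundary count: gcd(7,7) + gcd(27,36) + gcd(20,29) = 7+9+1 = 17.
By Pick's theorem A = I + B/2 − 1, so I = 31.5 − 17/2 + 1 = 24.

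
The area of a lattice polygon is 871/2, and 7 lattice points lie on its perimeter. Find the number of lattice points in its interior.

433

From Pick's theorem, I = A − B/2 + 1 = 871/2 − 7/2 + 1 = 433.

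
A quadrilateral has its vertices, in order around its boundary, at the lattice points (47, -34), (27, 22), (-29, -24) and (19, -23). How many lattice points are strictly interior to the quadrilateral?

1747

By the shoelace formula, twice the signed area is |[47·22 − 27·(-34)] + [27·(-24) − (-29)·22] + [(-29)·(-23) − 19·(-24)] + [19·(-34) − 47·(-23)]| = 3500, so the area is 1750.
Summing gcd(|Δx|,|Δy|) over the edges gives the boundary count: gcd(20,56) + gcd(56,46) + gcd(48,1) + gcd(28,11) = 4+2+1+1 = 8.
Pick's theorem gives I = A − B/2 + 1 = 1750 − 8/2 + 1 = 1747.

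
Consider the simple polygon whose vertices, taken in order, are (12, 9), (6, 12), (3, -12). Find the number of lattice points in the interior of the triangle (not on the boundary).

73

By the shoelace formula, twice the signed area is |[12·12 − 6·9] + [6·(-12) − 3·12] + [3·9 − 12·(-12)]| = 153, so the area is 76.5.
Summing gcd(|Δx|,|Δy|) over the edges gives the boundary count: gcd(6,3) + gcd(3,24) + gcd(9,21) = 3+3+3 = 9.
Pick's theorem gives I = A − B/2 + 1 = 76.5 − 9/2 + 1 = 73.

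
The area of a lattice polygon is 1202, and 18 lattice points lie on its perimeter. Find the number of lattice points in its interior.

From Pick's theorem, I = A − B/2 + 1 = 1202 − 18/2 + 1 = 1194.

1194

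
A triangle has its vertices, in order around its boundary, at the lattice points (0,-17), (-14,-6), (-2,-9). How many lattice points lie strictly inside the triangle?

43

Using the shoelace formula, 2A = |(0·(-6) − (-14)·(-17)) + ((-14)·(-9) − (-2)·(-6)) + ((-2)·(-17) − 0·(-9))| = 90, so the area is 45.
The number of boundary lattice points is Σ gcd(|Δx|,|Δy|) = gcd(14,11) + gcd(12,3) + gcd(2,8) = 1+3+2 = 6.
By Pick's theorem A = I + B/2 − 1, so I = 45 − 6/2 + 1 = 43.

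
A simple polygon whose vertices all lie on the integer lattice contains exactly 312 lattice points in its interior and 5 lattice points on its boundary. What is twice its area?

Pick's theorem states A = I + B/2 − 1, so A = 312 + 5/2 − 1 = 627/2.
Hence 2A = 627.

627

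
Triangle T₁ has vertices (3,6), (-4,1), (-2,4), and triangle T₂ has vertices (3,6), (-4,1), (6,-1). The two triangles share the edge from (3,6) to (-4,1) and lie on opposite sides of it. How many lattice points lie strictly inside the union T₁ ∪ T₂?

36

The union is the simple quadrilateral with vertices (3,6), (-2,4), (-4,1), (6,-1) in order.
The shoelace formula gives twice the area as |[3·4 − (-2)·6] + [(-2)·1 − (-4)·4] + [(-4)·(-1) − 6·1] + [6·6 − 3·(-1)]| = 75, so the area is 37.5.
The number of boundary lattice points is Σ gcd(|Δx|,|Δy|) = gcd(5,2) + gcd(2,3) + gcd(10,2) + gcd(3,7) = 1+1+2+1 = 5.
By Pick's theorem I = A − B/2 + 1 = 37.5 − 5/2 + 1 = 36.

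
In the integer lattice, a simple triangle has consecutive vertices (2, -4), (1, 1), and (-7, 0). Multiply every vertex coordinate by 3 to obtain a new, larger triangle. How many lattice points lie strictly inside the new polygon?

Using the shoelace formula, 2A = |[2·1 − 1·(-4)] + [1·0 − (-7)·1] + [(-7)·(-4) − 2·0]| = 41, so the area is 20.5.
Along each edge there are gcd(|Δx|,|Δy|)+1 lattice points, so counting each shared vertex once the boundary has gcd(1,5) + gcd(8,1) + gcd(9,4) = 1+1+1 = 3.
Scaling by 3 multiplies the area by 3² = 9 (so the new area is 369/2) and multiplies the boundary lattice-point count by 3, giving 9.
By Pick's theorem, the interior count of the dilated polygon is 369/2 − 9/2 + 1 = 181.

181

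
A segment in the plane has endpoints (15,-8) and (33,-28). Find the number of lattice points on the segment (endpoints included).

3

The number of lattice points on a segment between lattice points is gcd(|Δx|,|Δy|) + 1 = gcd(18,20) + 1 = 2 + 1 = 3.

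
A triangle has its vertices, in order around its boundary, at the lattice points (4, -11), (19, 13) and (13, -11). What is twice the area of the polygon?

216

By the shoelace formula, twice the signed area is |[4·13 − 19·(-11)] + [19·(-11) − 13·13] + [13·(-11) − 4·(-11)]| = 216, so the area is 108.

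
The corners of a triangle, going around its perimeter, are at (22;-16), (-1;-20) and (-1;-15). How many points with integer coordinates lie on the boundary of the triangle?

Summing gcd(|Δx|,|Δy|) over the edges gives the boundary count: gcd(23,4) + gcd(0,5) + gcd(23,1) = 1+5+1 = 7.

7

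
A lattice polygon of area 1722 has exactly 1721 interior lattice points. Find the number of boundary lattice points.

Pick's theorem gives A = I + B/2 − 1, so B = 2(A − I + 1) = 2(1722 − 1721 + 1) = 4.

4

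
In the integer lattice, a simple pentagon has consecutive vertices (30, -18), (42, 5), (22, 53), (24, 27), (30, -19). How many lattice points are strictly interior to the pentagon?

550

By the shoelace formula, twice the signed area is |[30·5 − 42·(-18)] + [42·53 − 22·5] + [22·27 − 24·53] + [24·(-19) − 30·27] + [30·(-18) − 30·(-19)]| = 1108, so the area is 554.
Summing gcd(|Δx|,|Δy|) over the edges gives the boundary count: gcd(12,23) + gcd(20,48) + gcd(2,26) + gcd(6,46) + gcd(0,1) = 1+4+2+2+1 = 10.
Pick's theorem gives I = A − B/2 + 1 = 554 − 10/2 + 1 = 550.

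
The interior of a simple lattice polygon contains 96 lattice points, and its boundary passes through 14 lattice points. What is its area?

102

Pick's theorem states A = I + B/2 − 1, so A = 96 + 14/2 − 1 = 102.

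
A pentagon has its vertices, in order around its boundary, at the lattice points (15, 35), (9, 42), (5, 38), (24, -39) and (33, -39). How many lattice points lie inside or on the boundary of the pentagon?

725

The shoelace formula gives twice the area as |(15·42 − 9·35) + (9·38 − 5·42) + (5·(-39) − 24·38) + (24·(-39) − 33·(-39)) + (33·35 − 15·(-39))| = 1431, so the area is 715.5.
Along each edge there are gcd(|Δx|,|Δy|)+1 lattice points, so counting each shared vertex once the boundary has gcd(6,7) + gcd(4,4) + gcd(19,77) + gcd(9,0) + gcd(18,74) = 1+4+1+9+2 = 17.
Pick's theorem gives I = A − B/2 + 1 = 715.5 − 17/2 + 1 = 708, so the closed region contains I + B = 708 + 17 = 725 lattice points.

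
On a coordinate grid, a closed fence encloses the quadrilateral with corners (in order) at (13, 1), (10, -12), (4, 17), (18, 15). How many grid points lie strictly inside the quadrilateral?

184

By the shoelace formula, twice the signed area is |(13·(-12) − 10·1) + (10·17 − 4·(-12)) + (4·15 − 18·17) + (18·1 − 13·15)| = 371, so the area is 185.5.
Summing gcd(|Δx|,|Δy|) over the edges gives the boundary count: gcd(3,13) + gcd(6,29) + gcd(14,2) + gcd(5,14) = 1+1+2+1 = 5.
By Pick's theorem A = I + B/2 − 1, so I = 185.5 − 5/2 + 1 = 184.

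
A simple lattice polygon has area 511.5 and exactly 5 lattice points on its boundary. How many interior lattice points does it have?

From Pick's theorem, I = A − B/2 + 1 = 511.5 − 5/2 + 1 = 510.

510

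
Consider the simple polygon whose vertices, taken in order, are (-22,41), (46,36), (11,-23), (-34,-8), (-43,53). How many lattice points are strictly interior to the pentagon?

Using the shoelace formula, 2A = |((-22)·36 − 46·41) + (46·(-23) − 11·36) + (11·(-8) − (-34)·(-23)) + ((-34)·53 − (-43)·(-8)) + ((-43)·41 − (-22)·53)| = 7745, so the area is 3872.5.
The number of boundary lattice points is Σ gcd(|Δx|,|Δy|) = gcd(68,5) + gcd(35,59) + gcd(45,15) + gcd(9,61) + gcd(21,12) = 1+1+15+1+3 = 21.
Pick's theorem gives I = A − B/2 + 1 = 3872.5 − 21/2 + 1 = 3863.

3863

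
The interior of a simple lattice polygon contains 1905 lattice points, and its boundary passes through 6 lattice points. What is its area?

1907

By Pick's theorem, A = I + B/2 − 1 = 1905 + 6/2 − 1 = 1907.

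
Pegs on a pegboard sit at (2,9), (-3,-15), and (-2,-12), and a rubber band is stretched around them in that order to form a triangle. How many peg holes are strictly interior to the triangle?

4

The shoelace formula gives twice the area as |[2·(-15) − (-3)·9] + [(-3)·(-12) − (-2)·(-15)] + [(-2)·9 − 2·(-12)]| = 9, so the area is 9/2.
The number of boundary lattice points is Σ gcd(|Δx|,|Δy|) = gcd(5,24) + gcd(1,3) + gcd(4,21) = 1+1+1 = 3.
Pick's theorem gives I = A − B/2 + 1 = 9/2 − 3/2 + 1 = 4.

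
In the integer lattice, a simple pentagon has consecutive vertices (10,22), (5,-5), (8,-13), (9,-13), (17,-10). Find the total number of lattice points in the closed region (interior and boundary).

Using the shoelace formula, 2A = |(10·(-5) − 5·22) + (5·(-13) − 8·(-5)) + (8·(-13) − 9·(-13)) + (9·(-10) − 17·(-13)) + (17·22 − 10·(-10))| = 433, so the area is 433/2.
Summing gcd(|Δx|,|Δy|) over the edges gives the boundary count: gcd(5,27) + gcd(3,8) + gcd(1,0) + gcd(8,3) + gcd(7,32) = 1+1+1+1+1 = 5.
Pick's theorem gives I = A − B/2 + 1 = 433/2 − 5/2 + 1 = 215, so the closed region contains I + B = 215 + 5 = 220 lattice points.

220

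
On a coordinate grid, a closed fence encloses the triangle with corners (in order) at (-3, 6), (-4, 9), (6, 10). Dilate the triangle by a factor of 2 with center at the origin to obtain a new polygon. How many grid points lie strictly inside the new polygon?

Using the shoelace formula, 2A = |[(-3)·9 − (-4)·6] + [(-4)·10 − 6·9] + [6·6 − (-3)·10]| = 31, so the area is 31/2.
Along each edge there are gcd(|Δx|,|Δy|)+1 lattice points, so counting each shared vertex once the boundary has gcd(1,3) + gcd(10,1) + gcd(9,4) = 1+1+1 = 3.
Scaling by 2 multiplies the area by 2² = 4 (so the new area is 62) and multiplies the boundary lattice-point count by 2, giving 6.
By Pick's theorem, the interior count of the dilated polygon is 62 − 6/2 + 1 = 60.

60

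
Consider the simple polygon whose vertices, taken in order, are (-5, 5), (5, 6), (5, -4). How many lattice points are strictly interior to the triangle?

By the shoelace formula, twice the signed area is |((-5)·6 − 5·5) + (5·(-4) − 5·6) + (5·5 − (-5)·(-4))| = 100, so the area is 50.
Summing gcd(|Δx|,|Δy|) over the edges gives the boundary count: gcd(10,1) + gcd(0,10) + gcd(10,9) = 1+10+1 = 12.
By Pick's theorem A = I + B/2 − 1, so I = 50 − 12/2 + 1 = 45.

45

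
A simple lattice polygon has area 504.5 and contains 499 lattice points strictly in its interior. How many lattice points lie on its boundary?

Pick's theorem gives A = I + B/2 − 1, so B = 2(A − I + 1) = 2(504.5 − 499 + 1) = 13.

13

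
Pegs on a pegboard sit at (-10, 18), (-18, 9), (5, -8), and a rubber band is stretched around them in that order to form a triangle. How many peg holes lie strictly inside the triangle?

By the shoelace formula, twice the signed area is |[(-10)·9 − (-18)·18] + [(-18)·(-8) − 5·9] + [5·18 − (-10)·(-8)]| = 343, so the area is 343/2.
Summing gcd(|Δx|,|Δy|) over the edges gives the boundary count: gcd(8,9) + gcd(23,17) + gcd(15,26) = 1+1+1 = 3.
Pick's theorem gives I = A − B/2 + 1 = 343/2 − 3/2 + 1 = 171.

171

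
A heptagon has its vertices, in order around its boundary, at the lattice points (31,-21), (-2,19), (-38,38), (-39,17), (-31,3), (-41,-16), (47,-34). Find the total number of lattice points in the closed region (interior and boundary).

Using the shoelace formula, 2A = |[31·19 − (-2)·(-21)] + [(-2)·38 − (-38)·19] + [(-38)·17 − (-39)·38] + [(-39)·3 − (-31)·17] + [(-31)·(-16) − (-41)·3] + [(-41)·(-34) − 47·(-16)] + [47·(-21) − 31·(-34)]| = 5271, so the area is 5271/2.
Along each edge there are gcd(|Δx|,|Δy|)+1 lattice points, so counting each shared vertex once the boundary has gcd(33,40) + gcd(36,19) + gcd(1,21) + gcd(8,14) + gcd(10,19) + gcd(88,18) + gcd(16,13) = 1+1+1+2+1+2+1 = 9.
Pick's theorem gives I = A − B/2 + 1 = 5271/2 − 9/2 + 1 = 2632, so the closed region contains I + B = 2632 + 9 = 2641 lattice points.

2641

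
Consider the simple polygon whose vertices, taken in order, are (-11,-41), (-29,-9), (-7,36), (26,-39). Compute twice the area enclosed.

Using the shoelace formula, 2A = |((-11)·(-9) − (-29)·(-41)) + ((-29)·36 − (-7)·(-9)) + ((-7)·(-39) − 26·36) + (26·(-41) − (-11)·(-39))| = 4355, so the area is 2177.5.

4355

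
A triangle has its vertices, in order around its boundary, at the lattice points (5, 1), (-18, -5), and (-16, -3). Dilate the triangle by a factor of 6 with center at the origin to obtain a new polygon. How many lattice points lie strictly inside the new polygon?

Using the shoelace formula, 2A = |(5·(-5) − (-18)·1) + ((-18)·(-3) − (-16)·(-5)) + ((-16)·1 − 5·(-3))| = 34, so the area is 17.
Summing gcd(|Δx|,|Δy|) over the edges gives the boundary count: gcd(23,6) + gcd(2,2) + gcd(21,4) = 1+2+1 = 4.
Scaling by 6 multiplies the area by 6² = 36 (so the new area is 612) and multiplies the boundary lattice-point count by 6, giving 24.
By Pick's theorem, the interior count of the dilated polygon is 612 − 24/2 + 1 = 601.

601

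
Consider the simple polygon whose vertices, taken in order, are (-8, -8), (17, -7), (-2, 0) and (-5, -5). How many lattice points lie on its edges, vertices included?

6

The number of boundary lattice points is Σ gcd(|Δx|,|Δy|) = gcd(25,1) + gcd(19,7) + gcd(3,5) + gcd(3,3) = 1+1+1+3 = 6.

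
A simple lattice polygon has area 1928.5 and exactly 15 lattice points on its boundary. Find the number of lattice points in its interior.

1922

Pick's theorem A = I + B/2 − 1 rearranges to I = A − B/2 + 1 = 1928.5 − 15/2 + 1 = 1922.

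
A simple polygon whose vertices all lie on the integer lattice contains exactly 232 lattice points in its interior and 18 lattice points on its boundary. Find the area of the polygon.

240

Pick's theorem states A = I + B/2 − 1, so A = 232 + 18/2 − 1 = 240.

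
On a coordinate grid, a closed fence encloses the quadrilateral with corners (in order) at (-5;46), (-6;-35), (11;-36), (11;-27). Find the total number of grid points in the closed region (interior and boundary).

768

The shoelace formula gives twice the area as |[(-5)·(-35) − (-6)·46] + [(-6)·(-36) − 11·(-35)] + [11·(-27) − 11·(-36)] + [11·46 − (-5)·(-27)]| = 1522, so the area is 761.
Along each edge there are gcd(|Δx|,|Δy|)+1 lattice points, so counting each shared vertex once the boundary has gcd(1,81) + gcd(17,1) + gcd(0,9) + gcd(16,73) = 1+1+9+1 = 12.
Pick's theorem gives I = A − B/2 + 1 = 761 − 12/2 + 1 = 756, so the closed region contains I + B = 756 + 12 = 768 lattice points.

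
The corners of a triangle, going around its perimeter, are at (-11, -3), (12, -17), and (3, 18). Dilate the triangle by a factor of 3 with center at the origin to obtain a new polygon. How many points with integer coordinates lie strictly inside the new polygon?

3043

Using the shoelace formula, 2A = |((-11)·(-17) − 12·(-3)) + (12·18 − 3·(-17)) + (3·(-3) − (-11)·18)| = 679, so the area is 679/2.
The number of boundary lattice points is Σ gcd(|Δx|,|Δy|) = gcd(23,14) + gcd(9,35) + gcd(14,21) = 1+1+7 = 9.
Scaling by 3 multiplies the area by 3² = 9 (so the new area is 3055.5) and multiplies the boundary lattice-point count by 3, giving 27.
By Pick's theorem, the interior count of the dilated polygon is 3055.5 − 27/2 + 1 = 3043.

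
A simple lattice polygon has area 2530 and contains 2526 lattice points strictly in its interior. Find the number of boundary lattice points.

Pick's theorem gives A = I + B/2 − 1, so B = 2(A − I + 1) = 2(2530 − 2526 + 1) = 10.

10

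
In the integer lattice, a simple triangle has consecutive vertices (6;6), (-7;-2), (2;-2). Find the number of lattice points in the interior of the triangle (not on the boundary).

30

Using the shoelace formula, 2A = |[6·(-2) − (-7)·6] + [(-7)·(-2) − 2·(-2)] + [2·6 − 6·(-2)]| = 72, so the area is 36.
Along each edge there are gcd(|Δx|,|Δy|)+1 lattice points, so counting each shared vertex once the boundary has gcd(13,8) + gcd(9,0) + gcd(4,8) = 1+9+4 = 14.
By Pick's theorem A = I + B/2 − 1, so I = 36 − 14/2 + 1 = 30.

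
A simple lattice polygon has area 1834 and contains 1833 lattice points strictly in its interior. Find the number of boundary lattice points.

4

Pick's theorem gives A = I + B/2 − 1, so B = 2(A − I + 1) = 2(1834 − 1833 + 1) = 4.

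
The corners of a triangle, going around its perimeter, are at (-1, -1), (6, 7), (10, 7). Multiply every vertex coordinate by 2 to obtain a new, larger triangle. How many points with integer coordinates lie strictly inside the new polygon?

59

Using the shoelace formula, 2A = |[(-1)·7 − 6·(-1)] + [6·7 − 10·7] + [10·(-1) − (-1)·7]| = 32, so the area is 16.
The number of boundary lattice points is Σ gcd(|Δx|,|Δy|) = gcd(7,8) + gcd(4,0) + gcd(11,8) = 1+4+1 = 6.
Scaling by 2 multiplies the area by 2² = 4 (so the new area is 64) and multiplies the boundary lattice-point count by 2, giving 12.
By Pick's theorem, the interior count of the dilated polygon is 64 − 12/2 + 1 = 59.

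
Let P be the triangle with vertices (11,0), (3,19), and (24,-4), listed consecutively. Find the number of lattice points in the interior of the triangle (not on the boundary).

Using the shoelace formula, 2A = |[11·19 − 3·0] + [3·(-4) − 24·19] + [24·0 − 11·(-4)]| = 215, so the area is 215/2.
Summing gcd(|Δx|,|Δy|) over the edges gives the boundary count: gcd(8,19) + gcd(21,23) + gcd(13,4) = 1+1+1 = 3.
Pick's theorem gives I = A − B/2 + 1 = 215/2 − 3/2 + 1 = 107.

107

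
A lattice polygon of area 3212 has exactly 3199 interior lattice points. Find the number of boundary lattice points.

28

Pick's theorem gives A = I + B/2 − 1, so B = 2(A − I + 1) = 2(3212 − 3199 + 1) = 28.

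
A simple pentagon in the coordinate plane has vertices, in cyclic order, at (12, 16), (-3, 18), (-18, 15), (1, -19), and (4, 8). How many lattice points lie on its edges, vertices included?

16

Along each edge there are gcd(|Δx|,|Δy|)+1 lattice points, so counting each shared vertex once the boundary has gcd(15,2) + gcd(15,3) + gcd(19,34) + gcd(3,27) + gcd(8,8) = 1+3+1+3+8 = 16.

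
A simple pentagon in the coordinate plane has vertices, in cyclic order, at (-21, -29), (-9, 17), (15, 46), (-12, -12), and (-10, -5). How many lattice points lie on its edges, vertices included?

6

The number of boundary lattice points is Σ gcd(|Δx|,|Δy|) = gcd(12,46) + gcd(24,29) + gcd(27,58) + gcd(2,7) + gcd(11,24) = 2+1+1+1+1 = 6.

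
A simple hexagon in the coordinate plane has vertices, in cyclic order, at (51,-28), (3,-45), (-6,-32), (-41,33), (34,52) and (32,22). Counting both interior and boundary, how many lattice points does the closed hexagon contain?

5144

The shoelace formula gives twice the area as |[51·(-45) − 3·(-28)] + [3·(-32) − (-6)·(-45)] + [(-6)·33 − (-41)·(-32)] + [(-41)·52 − 34·33] + [34·22 − 32·52] + [32·(-28) − 51·22]| = 10275, so the area is 10275/2.
Summing gcd(|Δx|,|Δy|) over the edges gives the boundary count: gcd(48,17) + gcd(9,13) + gcd(35,65) + gcd(75,19) + gcd(2,30) + gcd(19,50) = 1+1+5+1+2+1 = 11.
Pick's theorem gives I = A − B/2 + 1 = 10275/2 − 11/2 + 1 = 5133, so the closed region contains I + B = 5133 + 11 = 5144 lattice points.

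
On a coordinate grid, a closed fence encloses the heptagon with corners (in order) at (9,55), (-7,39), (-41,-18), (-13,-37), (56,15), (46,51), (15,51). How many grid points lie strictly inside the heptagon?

4841

By the shoelace formula, twice the signed area is |(9·39 − (-7)·55) + ((-7)·(-18) − (-41)·39) + ((-41)·(-37) − (-13)·(-18)) + ((-13)·15 − 56·(-37)) + (56·51 − 46·15) + (46·51 − 15·51) + (15·55 − 9·51)| = 9734, so the area is 4867.
The number of boundary lattice points is Σ gcd(|Δx|,|Δy|) = gcd(16,16) + gcd(34,57) + gcd(28,19) + gcd(69,52) + gcd(10,36) + gcd(31,0) + gcd(6,4) = 16+1+1+1+2+31+2 = 54.
By Pick's theorem A = I + B/2 − 1, so I = 4867 − 54/2 + 1 = 4841.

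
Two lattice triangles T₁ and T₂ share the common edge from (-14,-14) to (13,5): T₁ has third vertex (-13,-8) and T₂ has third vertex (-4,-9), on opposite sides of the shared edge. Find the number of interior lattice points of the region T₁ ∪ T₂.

The union is the simple quadrilateral with vertices (-14,-14), (-13,-8), (13,5), (-4,-9) in order.
Using the shoelace formula, 2A = |((-14)·(-8) − (-13)·(-14)) + ((-13)·5 − 13·(-8)) + (13·(-9) − (-4)·5) + ((-4)·(-14) − (-14)·(-9))| = 198, so the area is 99.
Along each edge there are gcd(|Δx|,|Δy|)+1 lattice points, so counting each shared vertex once the boundary has gcd(1,6) + gcd(26,13) + gcd(17,14) + gcd(10,5) = 1+13+1+5 = 20.
By Pick's theorem I = A − B/2 + 1 = 99 − 20/2 + 1 = 90.

90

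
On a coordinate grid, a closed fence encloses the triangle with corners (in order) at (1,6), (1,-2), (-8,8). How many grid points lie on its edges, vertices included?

10

Along each edge there are gcd(|Δx|,|Δy|)+1 lattice points, so counting each shared vertex once the boundary has gcd(0,8) + gcd(9,10) + gcd(9,2) = 8+1+1 = 10.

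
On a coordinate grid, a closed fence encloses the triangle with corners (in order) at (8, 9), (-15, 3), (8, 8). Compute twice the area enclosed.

The shoelace formula gives twice the area as |(8·3 − (-15)·9) + ((-15)·8 − 8·3) + (8·9 − 8·8)| = 23, so the area is 11.5.

23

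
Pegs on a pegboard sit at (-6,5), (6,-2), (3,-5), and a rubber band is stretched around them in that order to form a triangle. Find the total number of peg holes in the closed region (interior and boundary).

32

Using the shoelace formula, 2A = |[(-6)·(-2) − 6·5] + [6·(-5) − 3·(-2)] + [3·5 − (-6)·(-5)]| = 57, so the area is 28.5.
The number of boundary lattice points is Σ gcd(|Δx|,|Δy|) = gcd(12,7) + gcd(3,3) + gcd(9,10) = 1+3+1 = 5.
Pick's theorem gives I = A − B/2 + 1 = 28.5 − 5/2 + 1 = 27, so the closed region contains I + B = 27 + 5 = 32 lattice points.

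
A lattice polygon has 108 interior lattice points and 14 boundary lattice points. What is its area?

By Pick's theorem, A = I + B/2 − 1 = 108 + 14/2 − 1 = 114.

114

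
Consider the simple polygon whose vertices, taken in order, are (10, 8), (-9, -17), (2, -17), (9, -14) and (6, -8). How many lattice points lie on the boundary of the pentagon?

Along each edge there are gcd(|Δx|,|Δy|)+1 lattice points, so counting each shared vertex once the boundary has gcd(19,25) + gcd(11,0) + gcd(7,3) + gcd(3,6) + gcd(4,16) = 1+11+1+3+4 = 20.

20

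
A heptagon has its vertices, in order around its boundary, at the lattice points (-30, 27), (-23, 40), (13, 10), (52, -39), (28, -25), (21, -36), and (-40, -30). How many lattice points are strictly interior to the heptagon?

3543

The shoelace formula gives twice the area as |[(-30)·40 − (-23)·27] + [(-23)·10 − 13·40] + [13·(-39) − 52·10] + [52·(-25) − 28·(-39)] + [28·(-36) − 21·(-25)] + [21·(-30) − (-40)·(-36)] + [(-40)·27 − (-30)·(-30)]| = 7097, so the area is 7097/2.
Summing gcd(|Δx|,|Δy|) over the edges gives the boundary count: gcd(7,13) + gcd(36,30) + gcd(39,49) + gcd(24,14) + gcd(7,11) + gcd(61,6) + gcd(10,57) = 1+6+1+2+1+1+1 = 13.
Pick's theorem gives I = A − B/2 + 1 = 7097/2 − 13/2 + 1 = 3543.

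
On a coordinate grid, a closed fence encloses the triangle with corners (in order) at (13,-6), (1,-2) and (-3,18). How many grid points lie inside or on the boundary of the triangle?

By the shoelace formula, twice the signed area is |(13·(-2) − 1·(-6)) + (1·18 − (-3)·(-2)) + ((-3)·(-6) − 13·18)| = 224, so the area is 112.
Summing gcd(|Δx|,|Δy|) over the edges gives the boundary count: gcd(12,4) + gcd(4,20) + gcd(16,24) = 4+4+8 = 16.
Pick's theorem gives I = A − B/2 + 1 = 112 − 16/2 + 1 = 105, so the closed region contains I + B = 105 + 16 = 121 lattice points.

121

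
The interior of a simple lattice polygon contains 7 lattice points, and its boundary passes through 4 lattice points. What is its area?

By Pick's theorem, A = I + B/2 − 1 = 7 + 4/2 − 1 = 8.

8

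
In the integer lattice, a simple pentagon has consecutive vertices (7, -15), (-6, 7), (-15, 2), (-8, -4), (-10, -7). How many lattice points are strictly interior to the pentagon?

170

By the shoelace formula, twice the signed area is |(7·7 − (-6)·(-15)) + ((-6)·2 − (-15)·7) + ((-15)·(-4) − (-8)·2) + ((-8)·(-7) − (-10)·(-4)) + ((-10)·(-15) − 7·(-7))| = 343, so the area is 171.5.
Along each edge there are gcd(|Δx|,|Δy|)+1 lattice points, so counting each shared vertex once the boundary has gcd(13,22) + gcd(9,5) + gcd(7,6) + gcd(2,3) + gcd(17,8) = 1+1+1+1+1 = 5.
By Pick's theorem A = I + B/2 − 1, so I = 171.5 − 5/2 + 1 = 170.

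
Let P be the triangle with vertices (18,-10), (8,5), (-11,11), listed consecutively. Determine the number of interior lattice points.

110

The shoelace formula gives twice the area as |(18·5 − 8·(-10)) + (8·11 − (-11)·5) + ((-11)·(-10) − 18·11)| = 225, so the area is 225/2.
Summing gcd(|Δx|,|Δy|) over the edges gives the boundary count: gcd(10,15) + gcd(19,6) + gcd(29,21) = 5+1+1 = 7.
Pick's theorem gives I = A − B/2 + 1 = 225/2 − 7/2 + 1 = 110.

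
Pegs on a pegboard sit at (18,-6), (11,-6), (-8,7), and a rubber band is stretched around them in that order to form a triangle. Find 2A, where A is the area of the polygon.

91

The shoelace formula gives twice the area as |(18·(-6) − 11·(-6)) + (11·7 − (-8)·(-6)) + ((-8)·(-6) − 18·7)| = 91, so the area is 91/2.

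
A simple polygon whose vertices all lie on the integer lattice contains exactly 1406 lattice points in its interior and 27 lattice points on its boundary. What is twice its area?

2837

By Pick's theorem, A = I + B/2 − 1 = 1406 + 27/2 − 1 = 2837/2.
Hence 2A = 2837.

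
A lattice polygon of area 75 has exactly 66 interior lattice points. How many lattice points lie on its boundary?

Pick's theorem gives A = I + B/2 − 1, so B = 2(A − I + 1) = 2(75 − 66 + 1) = 20.

20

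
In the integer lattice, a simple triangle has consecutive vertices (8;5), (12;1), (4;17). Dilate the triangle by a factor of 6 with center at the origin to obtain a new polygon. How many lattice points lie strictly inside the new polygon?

By the shoelace formula, twice the signed area is |[8·1 − 12·5] + [12·17 − 4·1] + [4·5 − 8·17]| = 32, so the area is 16.
The number of boundary lattice points is Σ gcd(|Δx|,|Δy|) = gcd(4,4) + gcd(8,16) + gcd(4,12) = 4+8+4 = 16.
Scaling by 6 multiplies the area by 6² = 36 (so the new area is 576) and multiplies the boundary lattice-point count by 6, giving 96.
By Pick's theorem, the interior count of the dilated polygon is 576 − 96/2 + 1 = 529.

529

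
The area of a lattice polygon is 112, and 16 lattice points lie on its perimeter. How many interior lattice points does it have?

From Pick's theorem, I = A − B/2 + 1 = 112 − 16/2 + 1 = 105.

105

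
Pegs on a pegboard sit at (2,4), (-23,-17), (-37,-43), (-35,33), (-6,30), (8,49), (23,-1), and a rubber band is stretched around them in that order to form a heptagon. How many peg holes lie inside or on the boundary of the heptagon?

By the shoelace formula, twice the signed area is |(2·(-17) − (-23)·4) + ((-23)·(-43) − (-37)·(-17)) + ((-37)·33 − (-35)·(-43)) + ((-35)·30 − (-6)·33) + ((-6)·49 − 8·30) + (8·(-1) − 23·49) + (23·4 − 2·(-1))| = 4735, so the area is 4735/2.
The number of boundary lattice points is Σ gcd(|Δx|,|Δy|) = gcd(25,21) + gcd(14,26) + gcd(2,76) + gcd(29,3) + gcd(14,19) + gcd(15,50) + gcd(21,5) = 1+2+2+1+1+5+1 = 13.
Pick's theorem gives I = A − B/2 + 1 = 4735/2 − 13/2 + 1 = 2362, so the closed region contains I + B = 2362 + 13 = 2375 lattice points.

2375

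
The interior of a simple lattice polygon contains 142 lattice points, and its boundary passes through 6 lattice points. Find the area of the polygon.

144

Pick's theorem states A = I + B/2 − 1, so A = 142 + 6/2 − 1 = 144.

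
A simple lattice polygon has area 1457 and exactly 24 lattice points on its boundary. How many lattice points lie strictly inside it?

1446

From Pick's theorem, I = A − B/2 + 1 = 1457 − 24/2 + 1 = 1446.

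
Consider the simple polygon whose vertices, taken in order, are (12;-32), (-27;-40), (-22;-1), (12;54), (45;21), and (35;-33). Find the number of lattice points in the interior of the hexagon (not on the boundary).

By the shoelace formula, twice the signed area is |(12·(-40) − (-27)·(-32)) + ((-27)·(-1) − (-22)·(-40)) + ((-22)·54 − 12·(-1)) + (12·21 − 45·54) + (45·(-33) − 35·21) + (35·(-32) − 12·(-33))| = 8495, so the area is 8495/2.
Along each edge there are gcd(|Δx|,|Δy|)+1 lattice points, so counting each shared vertex once the boundary has gcd(39,8) + gcd(5,39) + gcd(34,55) + gcd(33,33) + gcd(10,54) + gcd(23,1) = 1+1+1+33+2+1 = 39.
Pick's theorem gives I = A − B/2 + 1 = 8495/2 − 39/2 + 1 = 4229.

4229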